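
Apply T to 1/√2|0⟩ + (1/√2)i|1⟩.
1/√2|0⟩ + (-1/2 + (1/2)i)|1⟩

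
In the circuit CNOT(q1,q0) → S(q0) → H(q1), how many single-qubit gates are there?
2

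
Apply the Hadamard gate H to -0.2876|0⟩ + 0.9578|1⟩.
0.4739|0⟩ - 0.8806|1⟩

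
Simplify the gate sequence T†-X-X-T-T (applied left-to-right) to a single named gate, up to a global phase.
T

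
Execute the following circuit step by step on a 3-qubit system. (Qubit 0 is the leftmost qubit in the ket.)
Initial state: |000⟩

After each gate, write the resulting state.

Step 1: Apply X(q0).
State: |100⟩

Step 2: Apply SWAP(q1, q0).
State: |010⟩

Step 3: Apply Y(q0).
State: i|110⟩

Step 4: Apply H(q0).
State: (1/√2)i|010⟩ - (1/√2)i|110⟩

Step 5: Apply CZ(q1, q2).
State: (1/√2)i|010⟩ - (1/√2)i|110⟩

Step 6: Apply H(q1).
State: (1/2)i|000⟩ - (1/2)i|010⟩ - (1/2)i|100⟩ + (1/2)i|110⟩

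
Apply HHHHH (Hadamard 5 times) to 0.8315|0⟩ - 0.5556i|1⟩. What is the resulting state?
(0.588 - 0.3929i)|0⟩ + (0.588 + 0.3929i)|1⟩

H² = I, so H^5 = H: a single Hadamard. With (a, b) = (0.8315, -0.5556i), H gives ((a + b)/√2, (a − b)/√2) = ((0.588 - 0.3929i), (0.588 + 0.3929i)).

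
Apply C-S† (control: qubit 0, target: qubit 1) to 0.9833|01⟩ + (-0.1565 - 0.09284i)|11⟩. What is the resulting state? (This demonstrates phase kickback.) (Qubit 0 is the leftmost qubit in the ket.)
0.9833|01⟩ + (-0.09284 + 0.1565i)|11⟩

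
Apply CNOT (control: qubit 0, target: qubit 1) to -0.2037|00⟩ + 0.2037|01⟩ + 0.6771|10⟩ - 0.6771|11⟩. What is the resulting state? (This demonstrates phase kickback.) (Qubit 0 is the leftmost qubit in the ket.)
-0.2037|00⟩ + 0.2037|01⟩ - 0.6771|10⟩ + 0.6771|11⟩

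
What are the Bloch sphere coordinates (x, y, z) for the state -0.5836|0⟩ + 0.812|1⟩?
(-0.9478, 0, -0.3188)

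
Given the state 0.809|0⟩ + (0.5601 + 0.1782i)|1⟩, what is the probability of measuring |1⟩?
0.3455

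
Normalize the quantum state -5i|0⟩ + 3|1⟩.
-0.8575i|0⟩ + 0.5145|1⟩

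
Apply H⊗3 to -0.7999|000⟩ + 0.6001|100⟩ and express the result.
-0.07064|000⟩ - 0.07064|001⟩ - 0.07064|010⟩ - 0.07064|011⟩ - 0.495|100⟩ - 0.495|101⟩ - 0.495|110⟩ - 0.495|111⟩

H⊗3 gives amp(|y⟩) = (1/2√2) Σ_x (−1)^(x·y) amp(|x⟩), where x·y is the number of positions in which both x and y have a 1.
|000⟩: (-0.7999 + 0.6001)/(2√2) = -0.07064
|001⟩: (-0.7999 + 0.6001)/(2√2) = -0.07064
|010⟩: (-0.7999 + 0.6001)/(2√2) = -0.07064
|011⟩: (-0.7999 + 0.6001)/(2√2) = -0.07064
|100⟩: (-0.7999 - 0.6001)/(2√2) = -0.495
|101⟩: (-0.7999 - 0.6001)/(2√2) = -0.495
|110⟩: (-0.7999 - 0.6001)/(2√2) = -0.495
|111⟩: (-0.7999 - 0.6001)/(2√2) = -0.495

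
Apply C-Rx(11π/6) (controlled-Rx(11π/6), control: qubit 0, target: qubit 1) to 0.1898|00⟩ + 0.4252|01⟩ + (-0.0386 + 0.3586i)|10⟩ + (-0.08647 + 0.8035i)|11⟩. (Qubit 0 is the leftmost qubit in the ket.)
0.1898|00⟩ + 0.4252|01⟩ + (0.2452 - 0.324i)|10⟩ + (0.1763 - 0.7661i)|11⟩

C-Rx(11π/6) leaves the control-|0⟩ kets |00⟩, |01⟩ unchanged and applies Rx(11π/6) to qubit 1 on the control-|1⟩ pair (|10⟩, |11⟩).
Rx(11π/6) = [[cos(θ/2), −i·sin(θ/2)], [−i·sin(θ/2), cos(θ/2)]]; θ = 11π/6, cos(θ/2) ≈ -0.965926, sin(θ/2) ≈ 0.258819.
With a = amp(|10⟩) = (-0.0386 + 0.3586i) and b = amp(|11⟩) = (-0.08647 + 0.8035i):
new amp(|10⟩) = (-0.965926)·a + (-0.258819i)·b = (0.2452 - 0.324i)
new amp(|11⟩) = (-0.258819i)·a + (-0.965926)·b = (0.1763 - 0.7661i)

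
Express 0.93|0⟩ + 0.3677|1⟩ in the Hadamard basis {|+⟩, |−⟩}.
0.9176|+⟩ + 0.3976|−⟩

With |ψ⟩ = α|0⟩ + β|1⟩, the Hadamard-basis coefficients are ⟨+|ψ⟩ = (α + β)/√2 and ⟨−|ψ⟩ = (α − β)/√2.
Here α = 0.93, β = 0.3677: (α + β)/√2 = 0.9176, (α − β)/√2 = 0.3976.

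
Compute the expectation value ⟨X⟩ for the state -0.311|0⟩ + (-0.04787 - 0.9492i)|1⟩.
0.02978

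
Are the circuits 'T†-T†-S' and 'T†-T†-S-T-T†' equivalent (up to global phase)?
Yes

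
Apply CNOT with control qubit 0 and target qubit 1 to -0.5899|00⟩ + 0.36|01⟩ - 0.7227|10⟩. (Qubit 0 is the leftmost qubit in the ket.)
-0.5899|00⟩ + 0.36|01⟩ - 0.7227|11⟩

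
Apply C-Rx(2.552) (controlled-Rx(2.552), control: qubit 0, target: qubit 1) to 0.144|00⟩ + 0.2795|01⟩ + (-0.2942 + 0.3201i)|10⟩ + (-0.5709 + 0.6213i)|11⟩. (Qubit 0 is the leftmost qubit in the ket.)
0.144|00⟩ + 0.2795|01⟩ + (0.509 + 0.6393i)|10⟩ + (0.1404 + 0.462i)|11⟩

C-Rx(2.552) leaves the control-|0⟩ kets |00⟩, |01⟩ unchanged and applies Rx(2.552) to qubit 1 on the control-|1⟩ pair (|10⟩, |11⟩).
Rx(2.552) = [[cos(θ/2), −i·sin(θ/2)], [−i·sin(θ/2), cos(θ/2)]]; θ = 2.552, cos(θ/2) ≈ 0.290545, sin(θ/2) ≈ 0.956861.
With a = amp(|10⟩) = (-0.2942 + 0.3201i) and b = amp(|11⟩) = (-0.5709 + 0.6213i):
new amp(|10⟩) = (0.290545)·a + (-0.956861i)·b = (0.509 + 0.6393i)
new amp(|11⟩) = (-0.956861i)·a + (0.290545)·b = (0.1404 + 0.462i)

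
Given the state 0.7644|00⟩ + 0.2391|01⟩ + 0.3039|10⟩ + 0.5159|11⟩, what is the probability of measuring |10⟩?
0.09236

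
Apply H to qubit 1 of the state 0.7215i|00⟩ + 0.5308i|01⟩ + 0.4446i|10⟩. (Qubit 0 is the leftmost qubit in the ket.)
0.8855i|00⟩ + 0.1348i|01⟩ + 0.3144i|10⟩ + 0.3144i|11⟩

H on qubit 1 mixes each pair of kets that differ only in qubit 1: amplitudes (a, b) of (|…0…⟩, |…1…⟩) become ((a + b)/√2, (a − b)/√2). Kets absent from the input have amplitude 0.
(|00⟩, |01⟩): (a, b) = (0.7215i, 0.5308i) → (0.8855i, 0.1348i)
(|10⟩, |11⟩): (a, b) = (0.4446i, 0) → (0.3144i, 0.3144i)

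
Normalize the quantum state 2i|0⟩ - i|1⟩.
0.8944i|0⟩ - (1/√5)i|1⟩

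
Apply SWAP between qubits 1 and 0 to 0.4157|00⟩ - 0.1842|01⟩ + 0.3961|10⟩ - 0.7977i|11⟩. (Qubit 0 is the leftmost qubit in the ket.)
0.4157|00⟩ + 0.3961|01⟩ - 0.1842|10⟩ - 0.7977i|11⟩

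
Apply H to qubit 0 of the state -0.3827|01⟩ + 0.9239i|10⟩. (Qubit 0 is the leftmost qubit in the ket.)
0.6533i|00⟩ - 0.2706|01⟩ - 0.6533i|10⟩ - 0.2706|11⟩

H on qubit 0 mixes each pair of kets that differ only in qubit 0: amplitudes (a, b) of (|…0…⟩, |…1…⟩) become ((a + b)/√2, (a − b)/√2). Kets absent from the input have amplitude 0.
(|00⟩, |10⟩): (a, b) = (0, 0.9239i) → (0.6533i, -0.6533i)
(|01⟩, |11⟩): (a, b) = (-0.3827, 0) → (-0.2706, -0.2706)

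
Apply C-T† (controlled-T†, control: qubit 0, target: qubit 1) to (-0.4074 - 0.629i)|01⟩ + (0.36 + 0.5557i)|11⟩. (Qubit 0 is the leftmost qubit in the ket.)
(-0.4074 - 0.629i)|01⟩ + (0.6475 + 0.1384i)|11⟩

C-T† leaves the control-|0⟩ kets |00⟩, |01⟩ unchanged and applies T† to qubit 1 on the control-|1⟩ pair (|10⟩, |11⟩).
T† = [[1, 0], [0, (1/√2 - (1/√2)i)]].
With a = amp(|10⟩) = 0 and b = amp(|11⟩) = (0.36 + 0.5557i):
new amp(|10⟩) = (1)·a = 0
new amp(|11⟩) = (1/√2 - (1/√2)i)·b = (0.6475 + 0.1384i)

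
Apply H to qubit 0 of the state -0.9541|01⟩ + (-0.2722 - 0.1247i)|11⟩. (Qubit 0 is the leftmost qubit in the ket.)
(-0.8671 - 0.08818i)|01⟩ + (-0.4822 + 0.08818i)|11⟩

H on qubit 0 mixes each pair of kets that differ only in qubit 0: amplitudes (a, b) of (|…0…⟩, |…1…⟩) become ((a + b)/√2, (a − b)/√2). Kets absent from the input have amplitude 0.
(|01⟩, |11⟩): (a, b) = (-0.9541, (-0.2722 - 0.1247i)) → ((-0.8671 - 0.08818i), (-0.4822 + 0.08818i))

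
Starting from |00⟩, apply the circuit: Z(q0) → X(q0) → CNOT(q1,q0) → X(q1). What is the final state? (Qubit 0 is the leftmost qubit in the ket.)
|11⟩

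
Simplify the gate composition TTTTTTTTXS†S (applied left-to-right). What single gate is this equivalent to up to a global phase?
X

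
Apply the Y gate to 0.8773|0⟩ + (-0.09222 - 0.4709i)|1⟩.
(-0.4709 + 0.09222i)|0⟩ + 0.8773i|1⟩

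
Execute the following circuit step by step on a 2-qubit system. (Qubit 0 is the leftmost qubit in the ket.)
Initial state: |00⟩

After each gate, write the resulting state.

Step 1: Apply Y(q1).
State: i|01⟩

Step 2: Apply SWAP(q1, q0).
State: i|10⟩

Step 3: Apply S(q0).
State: -|10⟩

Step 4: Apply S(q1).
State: -|10⟩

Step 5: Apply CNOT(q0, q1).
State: -|11⟩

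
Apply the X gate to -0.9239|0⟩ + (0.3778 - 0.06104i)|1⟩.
(0.3778 - 0.06104i)|0⟩ - 0.9239|1⟩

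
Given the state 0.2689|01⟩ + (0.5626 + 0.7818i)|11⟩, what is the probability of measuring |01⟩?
0.07231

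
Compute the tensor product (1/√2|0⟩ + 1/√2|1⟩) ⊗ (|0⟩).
1/√2|00⟩ + 1/√2|10⟩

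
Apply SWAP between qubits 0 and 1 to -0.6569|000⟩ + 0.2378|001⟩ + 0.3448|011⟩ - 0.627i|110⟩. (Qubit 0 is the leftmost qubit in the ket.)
-0.6569|000⟩ + 0.2378|001⟩ + 0.3448|101⟩ - 0.627i|110⟩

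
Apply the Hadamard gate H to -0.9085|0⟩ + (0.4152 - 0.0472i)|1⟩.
(-0.3488 - 0.03338i)|0⟩ + (-0.936 + 0.03338i)|1⟩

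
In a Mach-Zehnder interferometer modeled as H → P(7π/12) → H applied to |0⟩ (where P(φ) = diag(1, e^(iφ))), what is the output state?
(0.3706 + 0.483i)|0⟩ + (0.6294 - 0.483i)|1⟩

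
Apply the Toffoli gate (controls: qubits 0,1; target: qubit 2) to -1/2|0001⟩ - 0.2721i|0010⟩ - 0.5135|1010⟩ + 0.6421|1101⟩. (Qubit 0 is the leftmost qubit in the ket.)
-1/2|0001⟩ - 0.2721i|0010⟩ - 0.5135|1010⟩ + 0.6421|1111⟩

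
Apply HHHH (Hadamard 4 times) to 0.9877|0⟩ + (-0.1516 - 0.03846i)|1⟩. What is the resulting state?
0.9877|0⟩ + (-0.1516 - 0.03846i)|1⟩

H² = I, so an even number of Hadamards cancels: H^4 = I and the state is unchanged.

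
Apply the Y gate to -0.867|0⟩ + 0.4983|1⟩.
-0.4983i|0⟩ - 0.867i|1⟩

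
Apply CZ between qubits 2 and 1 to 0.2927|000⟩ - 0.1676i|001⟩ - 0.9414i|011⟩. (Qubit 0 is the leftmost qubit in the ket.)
0.2927|000⟩ - 0.1676i|001⟩ + 0.9414i|011⟩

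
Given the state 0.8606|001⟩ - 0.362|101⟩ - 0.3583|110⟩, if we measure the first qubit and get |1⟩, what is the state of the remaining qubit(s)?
-0.7107|01⟩ - 0.7035|10⟩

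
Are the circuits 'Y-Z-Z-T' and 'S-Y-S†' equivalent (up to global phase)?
No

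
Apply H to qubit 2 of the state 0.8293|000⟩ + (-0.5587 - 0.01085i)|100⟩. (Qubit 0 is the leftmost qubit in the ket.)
0.5864|000⟩ + 0.5864|001⟩ + (-0.3951 - 0.007672i)|100⟩ + (-0.3951 - 0.007672i)|101⟩

H on qubit 2 mixes each pair of kets that differ only in qubit 2: amplitudes (a, b) of (|…0…⟩, |…1…⟩) become ((a + b)/√2, (a − b)/√2). Kets absent from the input have amplitude 0.
(|000⟩, |001⟩): (a, b) = (0.8293, 0) → (0.5864, 0.5864)
(|100⟩, |101⟩): (a, b) = ((-0.5587 - 0.01085i), 0) → ((-0.3951 - 0.007672i), (-0.3951 - 0.007672i))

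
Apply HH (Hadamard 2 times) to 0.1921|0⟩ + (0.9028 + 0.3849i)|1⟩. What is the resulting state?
0.1921|0⟩ + (0.9028 + 0.3849i)|1⟩

H² = I, so an even number of Hadamards cancels: H^2 = I and the state is unchanged.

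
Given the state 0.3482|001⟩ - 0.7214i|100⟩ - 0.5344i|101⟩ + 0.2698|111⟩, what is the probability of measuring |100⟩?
0.5204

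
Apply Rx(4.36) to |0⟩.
-0.5722|0⟩ - 0.8201i|1⟩

Rx(4.36) = [[cos(θ/2), −i·sin(θ/2)], [−i·sin(θ/2), cos(θ/2)]]; θ = 4.36, cos(θ/2) ≈ -0.572215, sin(θ/2) ≈ 0.820104.
With a = amp(|0⟩) = 1 and b = amp(|1⟩) = 0:
new amp(|0⟩) = (-0.572215)·a + (-0.820104i)·b = -0.5722
new amp(|1⟩) = (-0.820104i)·a + (-0.572215)·b = -0.8201i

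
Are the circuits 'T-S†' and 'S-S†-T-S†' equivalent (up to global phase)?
Yes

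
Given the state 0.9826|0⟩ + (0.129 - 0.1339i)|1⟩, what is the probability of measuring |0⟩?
0.9655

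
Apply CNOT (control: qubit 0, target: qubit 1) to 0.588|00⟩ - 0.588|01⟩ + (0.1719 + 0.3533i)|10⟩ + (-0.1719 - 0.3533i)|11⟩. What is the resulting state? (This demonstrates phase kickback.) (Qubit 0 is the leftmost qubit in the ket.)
0.588|00⟩ - 0.588|01⟩ + (-0.1719 - 0.3533i)|10⟩ + (0.1719 + 0.3533i)|11⟩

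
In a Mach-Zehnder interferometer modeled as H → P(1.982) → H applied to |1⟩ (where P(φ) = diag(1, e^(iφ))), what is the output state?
(0.6999 - 0.4583i)|0⟩ + (0.3001 + 0.4583i)|1⟩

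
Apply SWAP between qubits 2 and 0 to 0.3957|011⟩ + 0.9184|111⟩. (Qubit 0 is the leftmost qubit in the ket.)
0.3957|110⟩ + 0.9184|111⟩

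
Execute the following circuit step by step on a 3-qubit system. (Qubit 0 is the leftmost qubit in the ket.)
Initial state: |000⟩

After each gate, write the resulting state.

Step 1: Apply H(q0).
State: 1/√2|000⟩ + 1/√2|100⟩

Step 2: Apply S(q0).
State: 1/√2|000⟩ + (1/√2)i|100⟩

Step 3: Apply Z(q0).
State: 1/√2|000⟩ - (1/√2)i|100⟩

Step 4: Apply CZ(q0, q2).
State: 1/√2|000⟩ - (1/√2)i|100⟩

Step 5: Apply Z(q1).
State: 1/√2|000⟩ - (1/√2)i|100⟩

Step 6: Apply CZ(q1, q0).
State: 1/√2|000⟩ - (1/√2)i|100⟩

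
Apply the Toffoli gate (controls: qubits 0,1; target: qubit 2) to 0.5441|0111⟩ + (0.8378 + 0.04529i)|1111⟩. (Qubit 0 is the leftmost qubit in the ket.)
0.5441|0111⟩ + (0.8378 + 0.04529i)|1101⟩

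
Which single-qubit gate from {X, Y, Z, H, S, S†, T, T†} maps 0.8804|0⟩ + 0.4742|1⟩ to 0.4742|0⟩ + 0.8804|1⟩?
X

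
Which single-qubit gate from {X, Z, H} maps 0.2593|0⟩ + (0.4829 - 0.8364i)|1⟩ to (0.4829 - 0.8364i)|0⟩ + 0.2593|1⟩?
X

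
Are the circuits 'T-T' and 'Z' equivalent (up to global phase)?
No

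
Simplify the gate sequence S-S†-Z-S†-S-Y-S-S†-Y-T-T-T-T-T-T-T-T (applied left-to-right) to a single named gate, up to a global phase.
Z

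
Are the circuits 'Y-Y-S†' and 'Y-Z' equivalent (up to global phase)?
No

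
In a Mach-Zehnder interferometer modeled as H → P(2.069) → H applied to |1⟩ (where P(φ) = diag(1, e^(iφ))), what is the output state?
(0.7389 - 0.4392i)|0⟩ + (0.2611 + 0.4392i)|1⟩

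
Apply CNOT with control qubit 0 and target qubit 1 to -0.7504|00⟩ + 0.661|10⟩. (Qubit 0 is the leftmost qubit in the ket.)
-0.7504|00⟩ + 0.661|11⟩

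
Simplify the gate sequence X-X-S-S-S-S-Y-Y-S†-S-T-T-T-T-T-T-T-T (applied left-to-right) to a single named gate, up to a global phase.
I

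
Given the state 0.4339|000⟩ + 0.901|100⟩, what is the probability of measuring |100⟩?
0.8118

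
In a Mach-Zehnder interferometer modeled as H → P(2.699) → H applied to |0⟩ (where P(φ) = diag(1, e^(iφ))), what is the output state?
(0.04818 + 0.2141i)|0⟩ + (0.9518 - 0.2141i)|1⟩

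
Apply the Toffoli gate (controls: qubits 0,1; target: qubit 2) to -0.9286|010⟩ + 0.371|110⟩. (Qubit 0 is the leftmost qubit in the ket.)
-0.9286|010⟩ + 0.371|111⟩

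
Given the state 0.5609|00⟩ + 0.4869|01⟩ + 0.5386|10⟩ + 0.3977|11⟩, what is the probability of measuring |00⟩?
0.3146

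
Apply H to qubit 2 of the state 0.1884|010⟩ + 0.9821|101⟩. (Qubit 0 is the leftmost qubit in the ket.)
0.1332|010⟩ + 0.1332|011⟩ + 0.6944|100⟩ - 0.6944|101⟩

H on qubit 2 mixes each pair of kets that differ only in qubit 2: amplitudes (a, b) of (|…0…⟩, |…1…⟩) become ((a + b)/√2, (a − b)/√2). Kets absent from the input have amplitude 0.
(|010⟩, |011⟩): (a, b) = (0.1884, 0) → (0.1332, 0.1332)
(|100⟩, |101⟩): (a, b) = (0, 0.9821) → (0.6944, -0.6944)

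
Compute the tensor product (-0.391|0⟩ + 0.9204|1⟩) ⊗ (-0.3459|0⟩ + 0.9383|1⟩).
0.1352|00⟩ - 0.3669|01⟩ - 0.3184|10⟩ + 0.8636|11⟩

amp(|b₁b₂…⟩) = product of the factor amplitudes for bits b₁, b₂, …; only kets whose every factor amplitude is nonzero survive.
|00⟩: (-0.391)(-0.3459) = 0.1352
|01⟩: (-0.391)(0.9383) = -0.3669
|10⟩: (0.9204)(-0.3459) = -0.3184
|11⟩: (0.9204)(0.9383) = 0.8636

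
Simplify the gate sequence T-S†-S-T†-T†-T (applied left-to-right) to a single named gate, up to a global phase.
I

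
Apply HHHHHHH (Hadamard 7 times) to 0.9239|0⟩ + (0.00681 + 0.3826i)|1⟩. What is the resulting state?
(0.6581 + 0.2705i)|0⟩ + (0.6485 - 0.2705i)|1⟩

H² = I, so H^7 = H: a single Hadamard. With (a, b) = (0.9239, (0.00681 + 0.3826i)), H gives ((a + b)/√2, (a − b)/√2) = ((0.6581 + 0.2705i), (0.6485 - 0.2705i)).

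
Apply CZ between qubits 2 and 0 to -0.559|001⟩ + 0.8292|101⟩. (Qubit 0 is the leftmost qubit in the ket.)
-0.559|001⟩ - 0.8292|101⟩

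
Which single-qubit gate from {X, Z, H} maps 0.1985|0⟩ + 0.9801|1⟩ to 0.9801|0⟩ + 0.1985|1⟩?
X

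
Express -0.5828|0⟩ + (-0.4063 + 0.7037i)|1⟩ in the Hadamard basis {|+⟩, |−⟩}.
(-0.6994 + 0.4976i)|+⟩ + (-0.1248 - 0.4976i)|−⟩

With |ψ⟩ = α|0⟩ + β|1⟩, the Hadamard-basis coefficients are ⟨+|ψ⟩ = (α + β)/√2 and ⟨−|ψ⟩ = (α − β)/√2.
Here α = -0.5828, β = (-0.4063 + 0.7037i): (α + β)/√2 = (-0.6994 + 0.4976i), (α − β)/√2 = (-0.1248 - 0.4976i).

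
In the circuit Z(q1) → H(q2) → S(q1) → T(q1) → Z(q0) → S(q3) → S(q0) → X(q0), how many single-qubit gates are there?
8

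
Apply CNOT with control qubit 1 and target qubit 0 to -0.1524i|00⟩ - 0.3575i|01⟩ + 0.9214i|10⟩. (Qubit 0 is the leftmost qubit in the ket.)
-0.1524i|00⟩ + 0.9214i|10⟩ - 0.3575i|11⟩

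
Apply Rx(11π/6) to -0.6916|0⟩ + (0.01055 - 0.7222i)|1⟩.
(0.4811 - 0.002731i)|0⟩ + (-0.01019 + 0.8766i)|1⟩

Rx(11π/6) = [[cos(θ/2), −i·sin(θ/2)], [−i·sin(θ/2), cos(θ/2)]]; θ = 11π/6, cos(θ/2) ≈ -0.965926, sin(θ/2) ≈ 0.258819.
With a = amp(|0⟩) = -0.6916 and b = amp(|1⟩) = (0.01055 - 0.7222i):
new amp(|0⟩) = (-0.965926)·a + (-0.258819i)·b = (0.4811 - 0.002731i)
new amp(|1⟩) = (-0.258819i)·a + (-0.965926)·b = (-0.01019 + 0.8766i)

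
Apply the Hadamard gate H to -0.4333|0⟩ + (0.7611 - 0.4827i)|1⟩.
(0.2318 - 0.3413i)|0⟩ + (-0.8446 + 0.3413i)|1⟩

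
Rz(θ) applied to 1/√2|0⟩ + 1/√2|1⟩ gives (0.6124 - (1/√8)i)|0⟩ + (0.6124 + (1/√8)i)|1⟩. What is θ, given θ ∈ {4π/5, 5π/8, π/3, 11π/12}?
π/3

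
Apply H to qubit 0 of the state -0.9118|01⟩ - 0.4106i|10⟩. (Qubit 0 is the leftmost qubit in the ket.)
-0.2903i|00⟩ - 0.6447|01⟩ + 0.2903i|10⟩ - 0.6447|11⟩

H on qubit 0 mixes each pair of kets that differ only in qubit 0: amplitudes (a, b) of (|…0…⟩, |…1…⟩) become ((a + b)/√2, (a − b)/√2). Kets absent from the input have amplitude 0.
(|00⟩, |10⟩): (a, b) = (0, -0.4106i) → (-0.2903i, 0.2903i)
(|01⟩, |11⟩): (a, b) = (-0.9118, 0) → (-0.6447, -0.6447)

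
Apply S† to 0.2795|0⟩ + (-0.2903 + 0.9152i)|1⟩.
0.2795|0⟩ + (0.9152 + 0.2903i)|1⟩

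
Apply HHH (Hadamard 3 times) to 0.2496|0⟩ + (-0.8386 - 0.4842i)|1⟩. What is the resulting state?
(-0.4165 - 0.3424i)|0⟩ + (0.7695 + 0.3424i)|1⟩

H² = I, so H^3 = H: a single Hadamard. With (a, b) = (0.2496, (-0.8386 - 0.4842i)), H gives ((a + b)/√2, (a − b)/√2) = ((-0.4165 - 0.3424i), (0.7695 + 0.3424i)).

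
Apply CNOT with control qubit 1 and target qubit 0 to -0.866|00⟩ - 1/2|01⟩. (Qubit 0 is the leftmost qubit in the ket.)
-0.866|00⟩ - 1/2|11⟩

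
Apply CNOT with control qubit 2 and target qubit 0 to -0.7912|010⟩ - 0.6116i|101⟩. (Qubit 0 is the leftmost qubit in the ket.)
-0.6116i|001⟩ - 0.7912|010⟩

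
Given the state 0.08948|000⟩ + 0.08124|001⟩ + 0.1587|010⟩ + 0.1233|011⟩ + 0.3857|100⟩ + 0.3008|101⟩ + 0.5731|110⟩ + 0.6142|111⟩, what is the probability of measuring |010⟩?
0.02519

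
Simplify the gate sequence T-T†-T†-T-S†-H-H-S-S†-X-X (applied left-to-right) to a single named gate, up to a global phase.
S†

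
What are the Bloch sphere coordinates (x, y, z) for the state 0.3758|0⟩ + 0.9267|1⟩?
(0.6965, 0, -0.7175)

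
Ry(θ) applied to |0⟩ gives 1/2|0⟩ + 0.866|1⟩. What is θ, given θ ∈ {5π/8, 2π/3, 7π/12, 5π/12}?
2π/3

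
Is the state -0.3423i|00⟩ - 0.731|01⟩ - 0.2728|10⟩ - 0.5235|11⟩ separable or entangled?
Entangled

Writing the state as a|00⟩ + b|01⟩ + c|10⟩ + d|11⟩, it is a product state iff ad − bc = 0.
Here (a, b, c, d) = (-0.3423i, -0.731, -0.2728, -0.5235): ad − bc = (-0.3423i)(-0.5235) − (-0.731)(-0.2728) = (-0.1994 + 0.1792i) ≠ 0, so the state is entangled.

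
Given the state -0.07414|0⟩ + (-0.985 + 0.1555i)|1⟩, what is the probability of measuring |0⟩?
0.005497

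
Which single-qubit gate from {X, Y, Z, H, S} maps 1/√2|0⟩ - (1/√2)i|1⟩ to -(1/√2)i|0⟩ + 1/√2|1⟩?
X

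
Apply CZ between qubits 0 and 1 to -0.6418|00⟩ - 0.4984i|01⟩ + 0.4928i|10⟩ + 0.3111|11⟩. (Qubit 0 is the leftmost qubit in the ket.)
-0.6418|00⟩ - 0.4984i|01⟩ + 0.4928i|10⟩ - 0.3111|11⟩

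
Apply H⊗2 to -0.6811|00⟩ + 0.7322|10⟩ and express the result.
0.02555|00⟩ + 0.02555|01⟩ - 0.7067|10⟩ - 0.7067|11⟩

H⊗2 gives amp(|y⟩) = (1/2) Σ_x (−1)^(x·y) amp(|x⟩), where x·y is the number of positions in which both x and y have a 1.
|00⟩: (-0.6811 + 0.7322)/2 = 0.02555
|01⟩: (-0.6811 + 0.7322)/2 = 0.02555
|10⟩: (-0.6811 - 0.7322)/2 = -0.7067
|11⟩: (-0.6811 - 0.7322)/2 = -0.7067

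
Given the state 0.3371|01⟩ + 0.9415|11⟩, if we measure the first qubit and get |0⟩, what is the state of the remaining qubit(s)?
|1⟩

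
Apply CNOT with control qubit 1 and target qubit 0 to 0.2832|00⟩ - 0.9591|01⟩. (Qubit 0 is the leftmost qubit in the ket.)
0.2832|00⟩ - 0.9591|11⟩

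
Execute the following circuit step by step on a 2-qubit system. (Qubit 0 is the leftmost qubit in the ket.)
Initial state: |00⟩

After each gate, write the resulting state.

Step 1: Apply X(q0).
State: |10⟩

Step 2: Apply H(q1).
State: 1/√2|10⟩ + 1/√2|11⟩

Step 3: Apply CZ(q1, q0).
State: 1/√2|10⟩ - 1/√2|11⟩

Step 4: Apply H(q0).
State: 1/2|00⟩ - 1/2|01⟩ - 1/2|10⟩ + 1/2|11⟩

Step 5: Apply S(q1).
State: 1/2|00⟩ - (1/2)i|01⟩ - 1/2|10⟩ + (1/2)i|11⟩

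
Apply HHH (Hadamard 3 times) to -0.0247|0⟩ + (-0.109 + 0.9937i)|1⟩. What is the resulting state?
(-0.09454 + 0.7027i)|0⟩ + (0.05961 - 0.7027i)|1⟩

H² = I, so H^3 = H: a single Hadamard. With (a, b) = (-0.0247, (-0.109 + 0.9937i)), H gives ((a + b)/√2, (a − b)/√2) = ((-0.09454 + 0.7027i), (0.05961 - 0.7027i)).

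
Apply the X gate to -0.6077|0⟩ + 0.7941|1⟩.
0.7941|0⟩ - 0.6077|1⟩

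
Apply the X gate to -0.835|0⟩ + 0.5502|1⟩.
0.5502|0⟩ - 0.835|1⟩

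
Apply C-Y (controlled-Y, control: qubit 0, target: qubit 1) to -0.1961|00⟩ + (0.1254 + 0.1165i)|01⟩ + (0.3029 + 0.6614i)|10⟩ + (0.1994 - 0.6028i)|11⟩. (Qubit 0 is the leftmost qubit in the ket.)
-0.1961|00⟩ + (0.1254 + 0.1165i)|01⟩ + (-0.6028 - 0.1994i)|10⟩ + (-0.6614 + 0.3029i)|11⟩

C-Y leaves the control-|0⟩ kets |00⟩, |01⟩ unchanged and applies Y to qubit 1 on the control-|1⟩ pair (|10⟩, |11⟩).
Y = [[0, -i], [i, 0]].
With a = amp(|10⟩) = (0.3029 + 0.6614i) and b = amp(|11⟩) = (0.1994 - 0.6028i):
new amp(|10⟩) = (-i)·b = (-0.6028 - 0.1994i)
new amp(|11⟩) = (i)·a = (-0.6614 + 0.3029i)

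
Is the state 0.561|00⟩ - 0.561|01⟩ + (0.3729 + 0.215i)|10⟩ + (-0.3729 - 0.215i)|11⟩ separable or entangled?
Separable

Writing the state as a|00⟩ + b|01⟩ + c|10⟩ + d|11⟩, it is a product state iff ad − bc = 0.
Here (a, b, c, d) = (0.561, -0.561, (0.3729 + 0.215i), (-0.3729 - 0.215i)): ad − bc = (0.561)(-0.3729 - 0.215i) − (-0.561)(0.3729 + 0.215i) = 0, so the state is separable.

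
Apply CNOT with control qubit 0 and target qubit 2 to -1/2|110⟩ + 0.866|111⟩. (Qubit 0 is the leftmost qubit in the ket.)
0.866|110⟩ - 1/2|111⟩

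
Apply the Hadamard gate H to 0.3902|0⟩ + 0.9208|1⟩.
0.927|0⟩ - 0.3752|1⟩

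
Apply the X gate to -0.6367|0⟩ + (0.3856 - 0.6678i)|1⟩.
(0.3856 - 0.6678i)|0⟩ - 0.6367|1⟩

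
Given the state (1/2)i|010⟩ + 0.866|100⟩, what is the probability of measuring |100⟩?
0.75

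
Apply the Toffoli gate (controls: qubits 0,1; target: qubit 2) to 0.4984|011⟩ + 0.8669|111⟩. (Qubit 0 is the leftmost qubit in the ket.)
0.4984|011⟩ + 0.8669|110⟩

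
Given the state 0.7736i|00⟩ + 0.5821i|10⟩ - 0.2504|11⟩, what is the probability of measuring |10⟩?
0.3388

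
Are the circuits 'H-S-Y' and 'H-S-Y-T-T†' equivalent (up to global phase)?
Yes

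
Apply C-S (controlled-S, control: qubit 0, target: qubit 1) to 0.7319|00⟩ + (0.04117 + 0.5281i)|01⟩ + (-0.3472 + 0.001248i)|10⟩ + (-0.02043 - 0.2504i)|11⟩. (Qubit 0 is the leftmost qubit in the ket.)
0.7319|00⟩ + (0.04117 + 0.5281i)|01⟩ + (-0.3472 + 0.001248i)|10⟩ + (0.2504 - 0.02043i)|11⟩

C-S leaves the control-|0⟩ kets |00⟩, |01⟩ unchanged and applies S to qubit 1 on the control-|1⟩ pair (|10⟩, |11⟩).
S = [[1, 0], [0, i]].
With a = amp(|10⟩) = (-0.3472 + 0.001248i) and b = amp(|11⟩) = (-0.02043 - 0.2504i):
new amp(|10⟩) = (1)·a = (-0.3472 + 0.001248i)
new amp(|11⟩) = (i)·b = (0.2504 - 0.02043i)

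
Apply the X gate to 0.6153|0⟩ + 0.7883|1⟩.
0.7883|0⟩ + 0.6153|1⟩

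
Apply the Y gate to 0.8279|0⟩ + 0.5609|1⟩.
-0.5609i|0⟩ + 0.8279i|1⟩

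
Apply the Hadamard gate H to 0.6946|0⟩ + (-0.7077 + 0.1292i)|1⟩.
(-0.009263 + 0.09136i)|0⟩ + (0.9916 - 0.09136i)|1⟩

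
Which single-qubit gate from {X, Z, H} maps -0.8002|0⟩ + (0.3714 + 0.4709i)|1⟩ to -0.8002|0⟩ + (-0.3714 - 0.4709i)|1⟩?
Z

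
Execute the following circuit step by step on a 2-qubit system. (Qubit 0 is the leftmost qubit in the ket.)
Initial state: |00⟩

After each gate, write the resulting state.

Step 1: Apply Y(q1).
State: i|01⟩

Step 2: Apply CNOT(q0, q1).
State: i|01⟩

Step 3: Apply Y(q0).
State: -|11⟩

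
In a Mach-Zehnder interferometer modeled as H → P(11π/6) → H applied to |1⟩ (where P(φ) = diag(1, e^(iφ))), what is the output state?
(0.06699 + 0.25i)|0⟩ + (0.933 - 0.25i)|1⟩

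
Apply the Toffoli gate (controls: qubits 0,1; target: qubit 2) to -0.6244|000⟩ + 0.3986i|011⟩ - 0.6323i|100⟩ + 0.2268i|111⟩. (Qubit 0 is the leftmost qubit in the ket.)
-0.6244|000⟩ + 0.3986i|011⟩ - 0.6323i|100⟩ + 0.2268i|110⟩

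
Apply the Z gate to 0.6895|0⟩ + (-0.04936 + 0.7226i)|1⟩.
0.6895|0⟩ + (0.04936 - 0.7226i)|1⟩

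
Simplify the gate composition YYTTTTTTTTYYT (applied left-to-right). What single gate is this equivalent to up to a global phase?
T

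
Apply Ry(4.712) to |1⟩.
-0.7072|0⟩ - 0.707|1⟩

Ry(4.712) = [[cos(θ/2), −sin(θ/2)], [sin(θ/2), cos(θ/2)]]; θ = 4.712, cos(θ/2) ≈ -0.706969, sin(θ/2) ≈ 0.707244.
With a = amp(|0⟩) = 0 and b = amp(|1⟩) = 1:
new amp(|0⟩) = (-0.706969)·a + (-0.707244)·b = -0.7072
new amp(|1⟩) = (0.707244)·a + (-0.706969)·b = -0.707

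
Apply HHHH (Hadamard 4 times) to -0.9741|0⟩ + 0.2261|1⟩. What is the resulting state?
-0.9741|0⟩ + 0.2261|1⟩

H² = I, so an even number of Hadamards cancels: H^4 = I and the state is unchanged.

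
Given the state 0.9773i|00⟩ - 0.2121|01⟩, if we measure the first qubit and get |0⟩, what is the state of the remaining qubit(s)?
0.9773i|0⟩ - 0.2121|1⟩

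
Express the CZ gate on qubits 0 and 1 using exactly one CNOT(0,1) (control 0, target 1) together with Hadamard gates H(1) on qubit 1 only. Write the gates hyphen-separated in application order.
H(1)-CNOT(0,1)-H(1)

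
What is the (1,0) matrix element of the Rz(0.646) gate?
0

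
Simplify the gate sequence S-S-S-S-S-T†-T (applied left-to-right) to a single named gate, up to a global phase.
S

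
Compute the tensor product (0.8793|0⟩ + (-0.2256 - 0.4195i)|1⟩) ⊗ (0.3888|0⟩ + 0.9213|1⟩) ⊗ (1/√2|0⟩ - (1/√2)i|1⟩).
0.2417|000⟩ - 0.2417i|001⟩ + 0.5728|010⟩ - 0.5728i|011⟩ + (-0.06202 - 0.1153i)|100⟩ + (-0.1153 + 0.06202i)|101⟩ + (-0.147 - 0.2733i)|110⟩ + (-0.2733 + 0.147i)|111⟩

amp(|b₁b₂…⟩) = product of the factor amplitudes for bits b₁, b₂, …; only kets whose every factor amplitude is nonzero survive.
|000⟩: (0.8793)(0.3888)(1/√2) = 0.2417
|001⟩: (0.8793)(0.3888)(-(1/√2)i) = -0.2417i
|010⟩: (0.8793)(0.9213)(1/√2) = 0.5728
|011⟩: (0.8793)(0.9213)(-(1/√2)i) = -0.5728i
|100⟩: (-0.2256 - 0.4195i)(0.3888)(1/√2) = (-0.06202 - 0.1153i)
|101⟩: (-0.2256 - 0.4195i)(0.3888)(-(1/√2)i) = (-0.1153 + 0.06202i)
|110⟩: (-0.2256 - 0.4195i)(0.9213)(1/√2) = (-0.147 - 0.2733i)
|111⟩: (-0.2256 - 0.4195i)(0.9213)(-(1/√2)i) = (-0.2733 + 0.147i)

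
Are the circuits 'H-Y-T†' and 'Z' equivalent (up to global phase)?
No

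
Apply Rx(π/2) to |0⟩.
1/√2|0⟩ - (1/√2)i|1⟩

Rx(π/2) = [[cos(θ/2), −i·sin(θ/2)], [−i·sin(θ/2), cos(θ/2)]]; θ = π/2, cos(θ/2) ≈ 0.707107, sin(θ/2) ≈ 0.707107.
With a = amp(|0⟩) = 1 and b = amp(|1⟩) = 0:
new amp(|0⟩) = (0.707107)·a + (-0.707107i)·b = 1/√2
new amp(|1⟩) = (-0.707107i)·a + (0.707107)·b = -(1/√2)i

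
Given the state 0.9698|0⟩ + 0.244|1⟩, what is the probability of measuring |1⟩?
0.05954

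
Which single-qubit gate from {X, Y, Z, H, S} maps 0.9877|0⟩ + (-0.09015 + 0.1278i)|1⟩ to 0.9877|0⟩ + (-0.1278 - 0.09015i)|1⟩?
S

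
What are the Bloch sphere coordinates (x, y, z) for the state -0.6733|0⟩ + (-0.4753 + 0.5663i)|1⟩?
(0.64, -0.7626, -0.09327)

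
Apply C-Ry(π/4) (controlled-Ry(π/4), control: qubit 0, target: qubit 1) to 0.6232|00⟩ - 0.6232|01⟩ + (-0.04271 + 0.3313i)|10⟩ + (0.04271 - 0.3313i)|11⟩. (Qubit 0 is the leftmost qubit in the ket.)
0.6232|00⟩ - 0.6232|01⟩ + (-0.0558 + 0.4329i)|10⟩ + (0.02311 - 0.1793i)|11⟩

C-Ry(π/4) leaves the control-|0⟩ kets |00⟩, |01⟩ unchanged and applies Ry(π/4) to qubit 1 on the control-|1⟩ pair (|10⟩, |11⟩).
Ry(π/4) = [[cos(θ/2), −sin(θ/2)], [sin(θ/2), cos(θ/2)]]; θ = π/4, cos(θ/2) ≈ 0.92388, sin(θ/2) ≈ 0.382683.
With a = amp(|10⟩) = (-0.04271 + 0.3313i) and b = amp(|11⟩) = (0.04271 - 0.3313i):
new amp(|10⟩) = (0.92388)·a + (-0.382683)·b = (-0.0558 + 0.4329i)
new amp(|11⟩) = (0.382683)·a + (0.92388)·b = (0.02311 - 0.1793i)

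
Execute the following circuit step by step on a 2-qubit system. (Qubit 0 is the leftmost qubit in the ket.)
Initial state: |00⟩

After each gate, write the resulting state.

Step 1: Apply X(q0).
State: |10⟩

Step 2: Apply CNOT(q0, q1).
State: |11⟩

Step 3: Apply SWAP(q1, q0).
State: |11⟩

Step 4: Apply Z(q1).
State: -|11⟩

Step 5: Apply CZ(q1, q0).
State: |11⟩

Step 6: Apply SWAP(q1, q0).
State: |11⟩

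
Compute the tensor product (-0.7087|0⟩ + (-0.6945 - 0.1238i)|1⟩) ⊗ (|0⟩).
-0.7087|00⟩ + (-0.6945 - 0.1238i)|10⟩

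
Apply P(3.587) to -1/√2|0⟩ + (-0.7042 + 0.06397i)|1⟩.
-1/√2|0⟩ + (0.6631 + 0.2457i)|1⟩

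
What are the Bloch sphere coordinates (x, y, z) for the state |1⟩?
(0, 0, -1)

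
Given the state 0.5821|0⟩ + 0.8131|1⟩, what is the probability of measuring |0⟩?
0.3388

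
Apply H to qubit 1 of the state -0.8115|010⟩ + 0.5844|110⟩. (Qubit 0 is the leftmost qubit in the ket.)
-0.5738|000⟩ + 0.5738|010⟩ + 0.4132|100⟩ - 0.4132|110⟩

H on qubit 1 mixes each pair of kets that differ only in qubit 1: amplitudes (a, b) of (|…0…⟩, |…1…⟩) become ((a + b)/√2, (a − b)/√2). Kets absent from the input have amplitude 0.
(|000⟩, |010⟩): (a, b) = (0, -0.8115) → (-0.5738, 0.5738)
(|100⟩, |110⟩): (a, b) = (0, 0.5844) → (0.4132, -0.4132)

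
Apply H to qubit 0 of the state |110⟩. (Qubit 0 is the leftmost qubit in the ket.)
1/√2|010⟩ - 1/√2|110⟩

H on qubit 0 mixes each pair of kets that differ only in qubit 0: amplitudes (a, b) of (|…0…⟩, |…1…⟩) become ((a + b)/√2, (a − b)/√2). Kets absent from the input have amplitude 0.
(|010⟩, |110⟩): (a, b) = (0, 1) → (1/√2, -1/√2)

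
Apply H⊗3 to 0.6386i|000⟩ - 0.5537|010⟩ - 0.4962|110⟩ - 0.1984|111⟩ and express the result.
(-0.4413 + 0.2258i)|000⟩ + (-0.3011 + 0.2258i)|001⟩ + (0.4413 + 0.2258i)|010⟩ + (0.3011 + 0.2258i)|011⟩ + (0.04982 + 0.2258i)|100⟩ + (-0.09047 + 0.2258i)|101⟩ + (-0.04982 + 0.2258i)|110⟩ + (0.09047 + 0.2258i)|111⟩

H⊗3 gives amp(|y⟩) = (1/2√2) Σ_x (−1)^(x·y) amp(|x⟩), where x·y is the number of positions in which both x and y have a 1.
|000⟩: (0.6386i - 0.5537 - 0.4962 - 0.1984)/(2√2) = (-0.4413 + 0.2258i)
|001⟩: (0.6386i - 0.5537 - 0.4962 + 0.1984)/(2√2) = (-0.3011 + 0.2258i)
|010⟩: (0.6386i + 0.5537 + 0.4962 + 0.1984)/(2√2) = (0.4413 + 0.2258i)
|011⟩: (0.6386i + 0.5537 + 0.4962 - 0.1984)/(2√2) = (0.3011 + 0.2258i)
|100⟩: (0.6386i - 0.5537 + 0.4962 + 0.1984)/(2√2) = (0.04982 + 0.2258i)
|101⟩: (0.6386i - 0.5537 + 0.4962 - 0.1984)/(2√2) = (-0.09047 + 0.2258i)
|110⟩: (0.6386i + 0.5537 - 0.4962 - 0.1984)/(2√2) = (-0.04982 + 0.2258i)
|111⟩: (0.6386i + 0.5537 - 0.4962 + 0.1984)/(2√2) = (0.09047 + 0.2258i)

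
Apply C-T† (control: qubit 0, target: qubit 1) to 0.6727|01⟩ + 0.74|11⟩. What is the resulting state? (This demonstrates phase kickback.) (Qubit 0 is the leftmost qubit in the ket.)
0.6727|01⟩ + (0.5233 - 0.5233i)|11⟩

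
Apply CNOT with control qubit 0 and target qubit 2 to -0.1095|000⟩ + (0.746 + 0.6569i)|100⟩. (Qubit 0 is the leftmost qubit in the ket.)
-0.1095|000⟩ + (0.746 + 0.6569i)|101⟩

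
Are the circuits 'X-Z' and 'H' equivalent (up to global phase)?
No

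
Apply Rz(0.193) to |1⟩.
(0.9953 + 0.09635i)|1⟩

Rz(0.193) = [[e^(−iθ/2), 0], [0, e^(iθ/2)]] with e^(±iθ/2) = cos(θ/2) ± i·sin(θ/2); θ = 0.193, cos(θ/2) ≈ 0.995347, sin(θ/2) ≈ 0.0963503.
With a = amp(|0⟩) = 0 and b = amp(|1⟩) = 1:
new amp(|0⟩) = (0.995347 - 0.0963503i)·a = 0
new amp(|1⟩) = (0.995347 + 0.0963503i)·b = (0.9953 + 0.09635i)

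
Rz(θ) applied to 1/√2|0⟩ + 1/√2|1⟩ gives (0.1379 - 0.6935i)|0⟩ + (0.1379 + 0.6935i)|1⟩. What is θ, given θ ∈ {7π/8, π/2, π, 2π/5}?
7π/8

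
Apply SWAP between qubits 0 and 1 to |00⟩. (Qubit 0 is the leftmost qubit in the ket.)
|00⟩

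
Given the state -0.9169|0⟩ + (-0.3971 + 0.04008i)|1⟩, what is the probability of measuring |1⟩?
0.1593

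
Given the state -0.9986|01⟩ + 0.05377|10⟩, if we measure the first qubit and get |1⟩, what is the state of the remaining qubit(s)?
|0⟩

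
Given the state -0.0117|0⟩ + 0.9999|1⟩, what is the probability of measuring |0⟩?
0.0001369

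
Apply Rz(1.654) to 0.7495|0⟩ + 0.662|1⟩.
(0.5075 - 0.5516i)|0⟩ + (0.4482 + 0.4872i)|1⟩

Rz(1.654) = [[e^(−iθ/2), 0], [0, e^(iθ/2)]] with e^(±iθ/2) = cos(θ/2) ± i·sin(θ/2); θ = 1.654, cos(θ/2) ≈ 0.677087, sin(θ/2) ≈ 0.735903.
With a = amp(|0⟩) = 0.7495 and b = amp(|1⟩) = 0.662:
new amp(|0⟩) = (0.677087 - 0.735903i)·a = (0.5075 - 0.5516i)
new amp(|1⟩) = (0.677087 + 0.735903i)·b = (0.4482 + 0.4872i)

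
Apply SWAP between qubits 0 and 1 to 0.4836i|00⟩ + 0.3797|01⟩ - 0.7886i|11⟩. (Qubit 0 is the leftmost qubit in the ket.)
0.4836i|00⟩ + 0.3797|10⟩ - 0.7886i|11⟩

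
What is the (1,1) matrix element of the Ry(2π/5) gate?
0.809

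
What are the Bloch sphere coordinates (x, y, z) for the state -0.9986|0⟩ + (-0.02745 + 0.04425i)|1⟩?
(0.05482, -0.08838, 0.9945)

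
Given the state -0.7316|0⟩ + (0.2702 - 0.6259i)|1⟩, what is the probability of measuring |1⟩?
0.4648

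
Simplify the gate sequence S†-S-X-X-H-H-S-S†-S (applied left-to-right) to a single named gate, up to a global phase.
S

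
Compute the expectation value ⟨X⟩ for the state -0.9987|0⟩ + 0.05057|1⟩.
-0.101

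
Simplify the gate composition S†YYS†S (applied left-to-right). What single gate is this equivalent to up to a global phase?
S†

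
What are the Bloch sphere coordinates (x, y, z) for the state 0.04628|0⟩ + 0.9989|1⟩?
(0.09246, 0, -0.9957)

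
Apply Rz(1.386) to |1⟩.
(0.7693 + 0.6388i)|1⟩

Rz(1.386) = [[e^(−iθ/2), 0], [0, e^(iθ/2)]] with e^(±iθ/2) = cos(θ/2) ± i·sin(θ/2); θ = 1.386, cos(θ/2) ≈ 0.769333, sin(θ/2) ≈ 0.638848.
With a = amp(|0⟩) = 0 and b = amp(|1⟩) = 1:
new amp(|0⟩) = (0.769333 - 0.638848i)·a = 0
new amp(|1⟩) = (0.769333 + 0.638848i)·b = (0.7693 + 0.6388i)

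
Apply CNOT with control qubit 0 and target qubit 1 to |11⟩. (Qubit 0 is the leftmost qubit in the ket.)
|10⟩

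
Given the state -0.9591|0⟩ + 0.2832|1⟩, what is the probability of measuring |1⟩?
0.0802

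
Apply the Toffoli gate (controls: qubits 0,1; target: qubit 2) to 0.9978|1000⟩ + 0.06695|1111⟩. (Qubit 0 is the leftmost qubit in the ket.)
0.9978|1000⟩ + 0.06695|1101⟩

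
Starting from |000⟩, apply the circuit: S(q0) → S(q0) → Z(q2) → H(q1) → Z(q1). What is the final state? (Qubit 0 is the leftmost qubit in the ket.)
1/√2|000⟩ - 1/√2|010⟩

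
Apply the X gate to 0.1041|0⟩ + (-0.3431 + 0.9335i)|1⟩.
(-0.3431 + 0.9335i)|0⟩ + 0.1041|1⟩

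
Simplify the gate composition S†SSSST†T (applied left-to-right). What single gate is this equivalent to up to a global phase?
S†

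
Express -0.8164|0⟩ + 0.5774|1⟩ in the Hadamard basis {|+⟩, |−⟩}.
-0.169|+⟩ - 0.9856|−⟩

With |ψ⟩ = α|0⟩ + β|1⟩, the Hadamard-basis coefficients are ⟨+|ψ⟩ = (α + β)/√2 and ⟨−|ψ⟩ = (α − β)/√2.
Here α = -0.8164, β = 0.5774: (α + β)/√2 = -0.169, (α − β)/√2 = -0.9856.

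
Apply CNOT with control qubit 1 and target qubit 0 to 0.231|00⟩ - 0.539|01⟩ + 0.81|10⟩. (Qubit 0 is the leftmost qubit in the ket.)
0.231|00⟩ + 0.81|10⟩ - 0.539|11⟩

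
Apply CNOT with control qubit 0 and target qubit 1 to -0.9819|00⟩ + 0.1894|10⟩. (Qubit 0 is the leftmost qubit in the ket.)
-0.9819|00⟩ + 0.1894|11⟩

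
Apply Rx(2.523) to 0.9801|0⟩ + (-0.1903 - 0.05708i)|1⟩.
(0.244 + 0.1813i)|0⟩ + (-0.05793 - 0.951i)|1⟩

Rx(2.523) = [[cos(θ/2), −i·sin(θ/2)], [−i·sin(θ/2), cos(θ/2)]]; θ = 2.523, cos(θ/2) ≈ 0.304388, sin(θ/2) ≈ 0.952548.
With a = amp(|0⟩) = 0.9801 and b = amp(|1⟩) = (-0.1903 - 0.05708i):
new amp(|0⟩) = (0.304388)·a + (-0.952548i)·b = (0.244 + 0.1813i)
new amp(|1⟩) = (-0.952548i)·a + (0.304388)·b = (-0.05793 - 0.951i)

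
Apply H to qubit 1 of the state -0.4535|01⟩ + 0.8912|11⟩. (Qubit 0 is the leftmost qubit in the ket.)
-0.3207|00⟩ + 0.3207|01⟩ + 0.6302|10⟩ - 0.6302|11⟩

H on qubit 1 mixes each pair of kets that differ only in qubit 1: amplitudes (a, b) of (|…0…⟩, |…1…⟩) become ((a + b)/√2, (a − b)/√2). Kets absent from the input have amplitude 0.
(|00⟩, |01⟩): (a, b) = (0, -0.4535) → (-0.3207, 0.3207)
(|10⟩, |11⟩): (a, b) = (0, 0.8912) → (0.6302, -0.6302)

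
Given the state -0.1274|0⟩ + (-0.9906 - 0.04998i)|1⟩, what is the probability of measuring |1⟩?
0.9838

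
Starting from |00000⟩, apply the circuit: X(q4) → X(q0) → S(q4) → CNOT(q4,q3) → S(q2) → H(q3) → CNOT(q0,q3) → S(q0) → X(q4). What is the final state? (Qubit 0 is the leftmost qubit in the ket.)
1/√2|10000⟩ - 1/√2|10010⟩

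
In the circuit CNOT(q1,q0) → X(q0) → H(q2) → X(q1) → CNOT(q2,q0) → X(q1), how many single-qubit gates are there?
4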